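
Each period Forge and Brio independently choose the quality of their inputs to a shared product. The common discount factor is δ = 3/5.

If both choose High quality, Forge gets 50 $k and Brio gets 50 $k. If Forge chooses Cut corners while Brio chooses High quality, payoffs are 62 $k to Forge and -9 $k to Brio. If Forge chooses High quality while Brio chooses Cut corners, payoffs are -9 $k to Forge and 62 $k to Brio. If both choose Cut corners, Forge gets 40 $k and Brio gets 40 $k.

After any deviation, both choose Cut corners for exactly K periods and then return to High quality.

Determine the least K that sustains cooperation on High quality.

Need Σ_{k=1}^{K} δ^k ≥ (62−50)/(50−40) = 1.2000 at δ = 3/5.
At K = 3 the sum is 1.1760 < 1.2000; at K = 4 it is 1.3056 ≥ 1.2000.
So the minimum punishment length is K = 4.

4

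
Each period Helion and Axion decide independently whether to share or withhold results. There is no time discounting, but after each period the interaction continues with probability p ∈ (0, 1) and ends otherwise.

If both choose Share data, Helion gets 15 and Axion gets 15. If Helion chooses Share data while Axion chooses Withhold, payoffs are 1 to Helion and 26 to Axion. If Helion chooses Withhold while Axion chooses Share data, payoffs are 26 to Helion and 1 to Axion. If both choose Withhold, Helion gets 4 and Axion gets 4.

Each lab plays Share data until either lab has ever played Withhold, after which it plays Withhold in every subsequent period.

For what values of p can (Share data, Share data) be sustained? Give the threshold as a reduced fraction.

Expected cooperation value is 15 + p·15 + p²·15 + … = 15/(1−p); deviation gives 26 + p·4/(1−p).
15 ≥ 26(1−p) + 4p ⇒ 22p ≥ 11 ⇒ p ≥ 11/22 = 1/2.

1/2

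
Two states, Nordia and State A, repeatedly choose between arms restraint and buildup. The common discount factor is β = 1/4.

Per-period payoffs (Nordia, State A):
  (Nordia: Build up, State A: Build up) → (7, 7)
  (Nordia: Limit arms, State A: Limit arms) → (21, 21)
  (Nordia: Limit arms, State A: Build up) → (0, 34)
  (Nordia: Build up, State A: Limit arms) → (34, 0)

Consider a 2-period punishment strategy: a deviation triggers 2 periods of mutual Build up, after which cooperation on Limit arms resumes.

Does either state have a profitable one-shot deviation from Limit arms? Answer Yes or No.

Yes

A one-shot deviation gives 34 now, then 7 for 2 periods, then back to 21.
Gain from deviating: (34−21) today; loss: (21−7) in each of the next 2 periods.
No-deviation condition: (21−7)(β+…+β^2) ≥ 34−21, i.e. β+…+β^2 ≥ 13/14.
At β = 1/4: β+…+β^2 = 0.3125 < 0.9286.
So cooperation is not sustainable.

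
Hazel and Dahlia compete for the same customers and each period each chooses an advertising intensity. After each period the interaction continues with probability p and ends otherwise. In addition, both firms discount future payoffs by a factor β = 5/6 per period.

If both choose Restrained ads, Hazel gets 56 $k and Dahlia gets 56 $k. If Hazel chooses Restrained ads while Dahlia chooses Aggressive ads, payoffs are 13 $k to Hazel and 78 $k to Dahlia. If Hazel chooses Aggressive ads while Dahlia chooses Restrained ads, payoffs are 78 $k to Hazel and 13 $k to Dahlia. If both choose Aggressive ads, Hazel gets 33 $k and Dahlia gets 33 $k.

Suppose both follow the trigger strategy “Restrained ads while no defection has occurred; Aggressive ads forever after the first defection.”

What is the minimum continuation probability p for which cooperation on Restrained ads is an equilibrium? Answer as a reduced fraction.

44/75

With continuation probability p and discount β, the effective per-period discount factor is βp.
Grim-trigger IC: βp ≥ (78−56)/(78−33) = 22/45.
So p ≥ (22/45)/(5/6) = 44/75.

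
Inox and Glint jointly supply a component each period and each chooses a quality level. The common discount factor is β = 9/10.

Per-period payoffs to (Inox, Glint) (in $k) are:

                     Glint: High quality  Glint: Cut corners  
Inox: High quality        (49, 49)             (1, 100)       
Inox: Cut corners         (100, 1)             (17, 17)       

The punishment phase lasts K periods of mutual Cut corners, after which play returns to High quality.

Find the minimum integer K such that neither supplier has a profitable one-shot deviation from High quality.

2

Need Σ_{k=1}^{K} β^k ≥ (100−49)/(49−17) = 1.5938 at β = 9/10.
At K = 1 the sum is 0.9000 < 1.5938; at K = 2 it is 1.7100 ≥ 1.5938.
So the minimum punishment length is K = 2.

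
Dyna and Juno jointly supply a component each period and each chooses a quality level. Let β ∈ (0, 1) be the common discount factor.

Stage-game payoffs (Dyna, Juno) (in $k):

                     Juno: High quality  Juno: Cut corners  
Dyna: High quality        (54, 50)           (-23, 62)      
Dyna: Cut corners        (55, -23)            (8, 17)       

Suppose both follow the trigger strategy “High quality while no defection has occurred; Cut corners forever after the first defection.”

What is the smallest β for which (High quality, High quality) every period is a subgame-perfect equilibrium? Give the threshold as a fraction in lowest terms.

4/15

For Dyna: deviation gain 55−54 = 1, per-period punishment loss 54−8 = 46. IC gives β ≥ 1/47.
For Juno: gain 12, loss 33 per period, so β ≥ 12/45 = 4/15.
The tighter constraint is Juno's, so cooperation needs β ≥ 4/15.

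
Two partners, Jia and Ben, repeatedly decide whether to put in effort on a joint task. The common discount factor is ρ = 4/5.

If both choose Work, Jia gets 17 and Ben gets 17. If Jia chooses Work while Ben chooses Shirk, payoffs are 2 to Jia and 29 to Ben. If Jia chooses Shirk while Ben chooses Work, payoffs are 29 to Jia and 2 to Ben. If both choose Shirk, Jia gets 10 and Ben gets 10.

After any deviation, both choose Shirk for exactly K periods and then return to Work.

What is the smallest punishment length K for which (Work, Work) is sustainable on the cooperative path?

Need Σ_{k=1}^{K} ρ^k ≥ (29−17)/(17−10) = 1.7143 at ρ = 4/5.
At K = 2 the sum is 1.4400 < 1.7143; at K = 3 it is 1.9520 ≥ 1.7143.
So the minimum punishment length is K = 3.

3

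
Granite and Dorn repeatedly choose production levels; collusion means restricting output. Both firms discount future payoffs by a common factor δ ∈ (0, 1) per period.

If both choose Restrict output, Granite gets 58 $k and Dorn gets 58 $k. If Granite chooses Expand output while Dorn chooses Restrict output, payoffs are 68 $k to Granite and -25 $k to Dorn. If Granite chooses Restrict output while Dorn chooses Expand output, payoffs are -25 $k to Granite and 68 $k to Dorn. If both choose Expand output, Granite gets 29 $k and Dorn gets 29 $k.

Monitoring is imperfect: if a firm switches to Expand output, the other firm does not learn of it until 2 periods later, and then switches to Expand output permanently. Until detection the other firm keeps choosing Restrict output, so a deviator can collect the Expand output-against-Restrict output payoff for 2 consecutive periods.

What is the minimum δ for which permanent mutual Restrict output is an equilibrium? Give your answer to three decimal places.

Deviating for the 2 undetected periods gains 68−58 = 10 per period over cooperation, then loses 58−29 = 29 per period forever once punishment starts.
Gain: 10(1 + δ + … + δ^1); loss: 29·δ^2/(1−δ).
No profitable deviation ⇔ 10(1−δ^2) ≤ 29·δ^2, i.e. δ^2 ≥ 10/(10+29) = 10/39.
Hence δ ≥ (10/39)^(1/2) ≈ 0.506.

0.506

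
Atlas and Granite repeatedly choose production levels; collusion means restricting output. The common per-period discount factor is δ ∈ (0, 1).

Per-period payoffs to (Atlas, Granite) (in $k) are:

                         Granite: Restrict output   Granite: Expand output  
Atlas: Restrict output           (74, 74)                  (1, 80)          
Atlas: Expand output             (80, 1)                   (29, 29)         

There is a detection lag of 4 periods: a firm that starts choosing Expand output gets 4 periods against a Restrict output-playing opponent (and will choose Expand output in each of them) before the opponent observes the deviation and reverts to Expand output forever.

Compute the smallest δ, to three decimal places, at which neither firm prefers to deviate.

A deviator earns 80 for 4 periods, then 29 forever; cooperating earns 74 forever. Multiplying the IC by (1−δ):
74 ≥ 80(1−δ^4) + 29δ^4, so 51·δ^4 ≥ 6 and δ^4 ≥ 2/17.
δ ≥ (2/17)^(1/4) ≈ 0.586.

0.586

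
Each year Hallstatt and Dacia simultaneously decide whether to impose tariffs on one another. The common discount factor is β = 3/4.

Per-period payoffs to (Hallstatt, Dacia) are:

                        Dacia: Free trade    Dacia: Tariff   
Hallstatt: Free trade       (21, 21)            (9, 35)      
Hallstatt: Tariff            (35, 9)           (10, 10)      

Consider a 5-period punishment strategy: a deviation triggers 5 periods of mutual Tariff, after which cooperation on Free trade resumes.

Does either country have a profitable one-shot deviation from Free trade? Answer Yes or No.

A one-shot deviation gives 35 now, then 10 for 5 periods, then back to 21.
Gain from deviating: (35−21) today; loss: (21−10) in each of the next 5 periods.
No-deviation condition: (21−10)(β+…+β^5) ≥ 35−21, i.e. β+…+β^5 ≥ 14/11.
At β = 3/4: β+…+β^5 = 2.2881 ≥ 1.2727.
So cooperation is sustainable.

No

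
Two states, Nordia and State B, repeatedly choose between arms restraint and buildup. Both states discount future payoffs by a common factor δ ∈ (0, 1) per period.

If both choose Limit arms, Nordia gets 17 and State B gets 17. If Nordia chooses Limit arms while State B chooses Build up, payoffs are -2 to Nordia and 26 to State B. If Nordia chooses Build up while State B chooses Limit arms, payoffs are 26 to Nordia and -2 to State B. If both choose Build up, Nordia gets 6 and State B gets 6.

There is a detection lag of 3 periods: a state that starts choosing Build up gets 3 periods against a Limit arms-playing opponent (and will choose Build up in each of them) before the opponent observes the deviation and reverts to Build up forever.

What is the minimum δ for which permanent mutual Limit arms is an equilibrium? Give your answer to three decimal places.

0.766

A deviator earns 26 for 3 periods, then 6 forever; cooperating earns 17 forever. Multiplying the IC by (1−δ):
17 ≥ 26(1−δ^3) + 6δ^3, so 20·δ^3 ≥ 9 and δ^3 ≥ 9/20.
δ ≥ (9/20)^(1/3) ≈ 0.766.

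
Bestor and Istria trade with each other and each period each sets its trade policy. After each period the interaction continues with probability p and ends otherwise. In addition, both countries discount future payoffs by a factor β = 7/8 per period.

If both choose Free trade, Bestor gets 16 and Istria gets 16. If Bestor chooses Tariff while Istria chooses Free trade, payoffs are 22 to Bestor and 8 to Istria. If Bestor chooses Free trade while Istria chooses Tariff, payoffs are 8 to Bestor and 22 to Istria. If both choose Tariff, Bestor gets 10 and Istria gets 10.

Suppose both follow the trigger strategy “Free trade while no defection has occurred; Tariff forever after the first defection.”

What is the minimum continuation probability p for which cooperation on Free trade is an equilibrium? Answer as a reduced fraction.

4/7

With continuation probability p and discount β, the effective per-period discount factor is βp.
Grim-trigger IC: βp ≥ (22−16)/(22−10) = 1/2.
So p ≥ (1/2)/(7/8) = 4/7.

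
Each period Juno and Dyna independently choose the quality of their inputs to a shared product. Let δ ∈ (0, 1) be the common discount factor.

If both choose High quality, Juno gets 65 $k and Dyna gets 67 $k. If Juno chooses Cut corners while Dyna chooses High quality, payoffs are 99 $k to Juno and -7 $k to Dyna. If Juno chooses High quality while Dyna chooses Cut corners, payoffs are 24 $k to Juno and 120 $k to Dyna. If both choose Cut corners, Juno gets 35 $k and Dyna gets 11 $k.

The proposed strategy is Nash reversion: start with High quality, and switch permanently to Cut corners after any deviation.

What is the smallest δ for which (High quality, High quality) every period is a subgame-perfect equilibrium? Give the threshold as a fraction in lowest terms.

Juno's threshold: (99−65)/(99−35) = 17/32.
Dyna's threshold: (120−67)/(120−11) = 53/109.
17/32 > 53/109, so Juno binds and δ* = 17/32.

17/32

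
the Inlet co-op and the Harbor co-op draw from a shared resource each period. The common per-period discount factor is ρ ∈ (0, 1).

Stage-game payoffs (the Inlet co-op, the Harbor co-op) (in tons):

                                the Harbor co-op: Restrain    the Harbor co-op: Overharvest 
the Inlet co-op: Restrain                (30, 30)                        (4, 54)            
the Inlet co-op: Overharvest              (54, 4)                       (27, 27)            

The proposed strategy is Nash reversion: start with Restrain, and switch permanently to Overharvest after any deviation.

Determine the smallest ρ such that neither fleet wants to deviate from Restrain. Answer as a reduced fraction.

8/9

30/(1−ρ) ≥ 54 + 27ρ/(1−ρ)
30 ≥ 54 − 27ρ
ρ ≥ 24/27 = 8/9.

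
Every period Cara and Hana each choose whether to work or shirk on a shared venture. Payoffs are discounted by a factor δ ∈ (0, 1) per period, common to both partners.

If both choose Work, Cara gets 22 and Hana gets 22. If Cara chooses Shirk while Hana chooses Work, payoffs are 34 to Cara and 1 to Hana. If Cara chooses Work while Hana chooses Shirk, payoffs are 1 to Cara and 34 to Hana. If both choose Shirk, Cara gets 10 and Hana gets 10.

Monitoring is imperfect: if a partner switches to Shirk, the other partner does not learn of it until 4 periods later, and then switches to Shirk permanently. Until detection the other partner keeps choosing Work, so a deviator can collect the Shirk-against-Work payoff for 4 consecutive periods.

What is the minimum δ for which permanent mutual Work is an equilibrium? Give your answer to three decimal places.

0.841

The best deviation is to choose Shirk for all 4 undetected periods, earning 34 each, then 10 forever once detected.
Deviation value: 34(1−δ^4)/(1−δ) + 10δ^4/(1−δ); cooperation value: 22/(1−δ).
IC: 22 ≥ 34(1−δ^4) + 10δ^4 = 34 − 24δ^4.
So δ^4 ≥ 12/24 = 1/2, giving δ ≥ (1/2)^(1/4) ≈ 0.841.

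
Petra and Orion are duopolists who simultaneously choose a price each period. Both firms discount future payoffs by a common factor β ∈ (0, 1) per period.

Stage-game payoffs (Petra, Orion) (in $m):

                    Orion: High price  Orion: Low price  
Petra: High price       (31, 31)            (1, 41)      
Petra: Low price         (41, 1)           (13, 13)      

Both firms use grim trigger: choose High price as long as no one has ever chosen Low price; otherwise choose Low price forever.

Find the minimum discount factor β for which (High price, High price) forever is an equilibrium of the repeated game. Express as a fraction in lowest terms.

5/14

One-period gain from deviating is 41 − 31 = 10. The loss is 31 − 13 = 18 in every subsequent period, with present value 18·β/(1−β).
Deviation is unprofitable when 18·β/(1−β) ≥ 10, i.e. β/(1−β) ≥ 5/9.
Equivalently β ≥ 10/(10+18) = 5/14.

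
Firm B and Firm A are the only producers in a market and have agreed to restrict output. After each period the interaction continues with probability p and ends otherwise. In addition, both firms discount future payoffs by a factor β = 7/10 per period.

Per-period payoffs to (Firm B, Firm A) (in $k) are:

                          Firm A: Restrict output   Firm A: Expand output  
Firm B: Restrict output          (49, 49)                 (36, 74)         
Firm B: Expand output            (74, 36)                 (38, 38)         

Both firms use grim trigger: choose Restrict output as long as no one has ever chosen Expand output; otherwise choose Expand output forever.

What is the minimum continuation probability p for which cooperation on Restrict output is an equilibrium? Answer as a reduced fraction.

125/126

Expected continuation weight on next period's payoff is β·p = 7/10·p, which plays the role of the discount factor.
Cooperation requires 7/10·p ≥ (74−49)/(74−38) = 25/36, hence p ≥ 125/126.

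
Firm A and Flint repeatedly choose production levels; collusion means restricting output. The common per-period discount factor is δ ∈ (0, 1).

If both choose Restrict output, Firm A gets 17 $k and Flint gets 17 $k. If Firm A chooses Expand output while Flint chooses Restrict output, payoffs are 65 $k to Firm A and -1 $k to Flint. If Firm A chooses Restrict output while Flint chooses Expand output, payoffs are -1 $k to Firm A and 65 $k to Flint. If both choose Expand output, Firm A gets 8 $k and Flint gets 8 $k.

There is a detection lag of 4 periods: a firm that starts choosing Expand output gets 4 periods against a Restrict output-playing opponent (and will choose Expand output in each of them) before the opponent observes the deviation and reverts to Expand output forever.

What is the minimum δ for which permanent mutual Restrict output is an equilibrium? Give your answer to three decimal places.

0.958

A deviator earns 65 for 4 periods, then 8 forever; cooperating earns 17 forever. Multiplying the IC by (1−δ):
17 ≥ 65(1−δ^4) + 8δ^4, so 57·δ^4 ≥ 48 and δ^4 ≥ 16/19.
δ ≥ (16/19)^(1/4) ≈ 0.958.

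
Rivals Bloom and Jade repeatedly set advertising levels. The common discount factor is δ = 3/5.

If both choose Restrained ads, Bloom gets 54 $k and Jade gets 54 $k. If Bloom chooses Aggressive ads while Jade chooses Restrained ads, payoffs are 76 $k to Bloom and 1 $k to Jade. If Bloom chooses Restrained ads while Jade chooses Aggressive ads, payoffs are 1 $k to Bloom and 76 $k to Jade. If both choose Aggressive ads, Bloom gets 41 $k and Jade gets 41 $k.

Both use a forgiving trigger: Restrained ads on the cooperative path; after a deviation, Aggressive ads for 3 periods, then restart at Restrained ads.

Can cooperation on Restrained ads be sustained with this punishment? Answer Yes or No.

IC: δ+…+δ^3 ≥ (76−54)/(54−41) = 22/13.
At δ = 3/5: partial sum = 1.1760 < 1.6923. Cooperation not sustainable.

No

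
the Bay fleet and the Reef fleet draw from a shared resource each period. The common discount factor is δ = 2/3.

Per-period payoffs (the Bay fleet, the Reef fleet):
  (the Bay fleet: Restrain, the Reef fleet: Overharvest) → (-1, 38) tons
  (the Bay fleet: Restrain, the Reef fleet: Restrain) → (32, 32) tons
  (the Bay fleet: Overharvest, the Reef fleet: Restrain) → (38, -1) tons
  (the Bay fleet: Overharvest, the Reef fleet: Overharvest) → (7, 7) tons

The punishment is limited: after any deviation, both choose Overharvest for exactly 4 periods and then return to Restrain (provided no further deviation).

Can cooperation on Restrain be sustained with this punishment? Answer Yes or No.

Yes

IC: δ+…+δ^4 ≥ (38−32)/(32−7) = 6/25.
At δ = 2/3: partial sum = 1.6049 ≥ 0.2400. Cooperation sustainable.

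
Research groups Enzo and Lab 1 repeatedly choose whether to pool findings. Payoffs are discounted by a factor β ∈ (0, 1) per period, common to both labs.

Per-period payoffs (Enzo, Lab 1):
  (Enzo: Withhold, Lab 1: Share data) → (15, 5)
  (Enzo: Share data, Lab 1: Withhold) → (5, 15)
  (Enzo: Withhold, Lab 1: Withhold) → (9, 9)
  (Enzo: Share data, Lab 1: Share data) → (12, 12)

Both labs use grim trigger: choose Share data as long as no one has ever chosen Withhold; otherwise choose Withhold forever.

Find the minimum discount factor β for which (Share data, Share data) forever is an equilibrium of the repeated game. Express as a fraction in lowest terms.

1/2

Cooperation forever yields 12 each period: 12/(1−β).
Deviating yields 15 once, then 9 forever: 15 + 9β/(1−β).
No profitable deviation requires 12/(1−β) ≥ 15 + 9β/(1−β).
Multiplying by (1−β): 12 ≥ 15(1−β) + 9β = 15 − 6β.
So 6β ≥ 3, i.e. β ≥ 3/6 = 1/2.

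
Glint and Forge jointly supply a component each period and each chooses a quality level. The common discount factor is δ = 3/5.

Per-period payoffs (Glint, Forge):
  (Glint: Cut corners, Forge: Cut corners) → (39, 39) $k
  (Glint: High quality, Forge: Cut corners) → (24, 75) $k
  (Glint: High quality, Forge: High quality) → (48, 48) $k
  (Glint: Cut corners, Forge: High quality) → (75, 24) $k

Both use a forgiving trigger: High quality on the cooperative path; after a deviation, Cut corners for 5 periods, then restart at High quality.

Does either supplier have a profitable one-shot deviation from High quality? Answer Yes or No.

A one-shot deviation gives 75 now, then 39 for 5 periods, then back to 48.
Gain from deviating: (75−48) today; loss: (48−39) in each of the next 5 periods.
No-deviation condition: (48−39)(δ+…+δ^5) ≥ 75−48, i.e. δ+…+δ^5 ≥ 3.
At δ = 3/5: δ+…+δ^5 = 1.3834 < 3.0000.
So cooperation is not sustainable.

Yes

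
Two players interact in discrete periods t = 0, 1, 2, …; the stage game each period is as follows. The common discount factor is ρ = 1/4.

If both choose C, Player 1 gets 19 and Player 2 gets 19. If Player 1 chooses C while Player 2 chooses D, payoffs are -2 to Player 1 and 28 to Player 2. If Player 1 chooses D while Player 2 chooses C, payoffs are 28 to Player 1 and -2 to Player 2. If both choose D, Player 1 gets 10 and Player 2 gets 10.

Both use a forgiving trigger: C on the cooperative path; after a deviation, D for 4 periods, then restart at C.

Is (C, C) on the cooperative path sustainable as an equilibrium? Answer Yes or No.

IC: ρ+…+ρ^4 ≥ (28−19)/(19−10) = 1.
At ρ = 1/4: partial sum = 0.3320 < 1.0000. Cooperation not sustainable.

No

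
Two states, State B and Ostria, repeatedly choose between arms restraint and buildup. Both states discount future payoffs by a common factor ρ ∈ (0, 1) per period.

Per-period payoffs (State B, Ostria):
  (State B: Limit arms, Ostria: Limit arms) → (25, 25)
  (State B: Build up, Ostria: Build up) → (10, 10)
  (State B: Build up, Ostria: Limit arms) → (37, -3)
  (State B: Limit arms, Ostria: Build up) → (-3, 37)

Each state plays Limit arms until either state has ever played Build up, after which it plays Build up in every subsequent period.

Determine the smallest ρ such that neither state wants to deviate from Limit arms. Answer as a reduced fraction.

4/9

Cooperation forever yields 25 each period: 25/(1−ρ).
Deviating yields 37 once, then 10 forever: 37 + 10ρ/(1−ρ).
No profitable deviation requires 25/(1−ρ) ≥ 37 + 10ρ/(1−ρ).
Multiplying by (1−ρ): 25 ≥ 37(1−ρ) + 10ρ = 37 − 27ρ.
So 27ρ ≥ 12, i.e. ρ ≥ 12/27 = 4/9.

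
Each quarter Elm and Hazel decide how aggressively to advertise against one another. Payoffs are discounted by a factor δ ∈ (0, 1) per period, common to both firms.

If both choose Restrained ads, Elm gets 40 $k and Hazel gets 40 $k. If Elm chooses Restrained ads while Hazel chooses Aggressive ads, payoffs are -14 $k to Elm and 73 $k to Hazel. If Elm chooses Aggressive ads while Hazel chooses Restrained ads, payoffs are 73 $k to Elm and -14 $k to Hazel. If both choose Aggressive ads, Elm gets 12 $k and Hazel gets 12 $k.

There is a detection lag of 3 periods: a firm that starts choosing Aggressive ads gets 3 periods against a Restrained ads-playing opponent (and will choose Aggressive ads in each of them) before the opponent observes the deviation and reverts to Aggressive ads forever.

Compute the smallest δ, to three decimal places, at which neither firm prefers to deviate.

0.815

A deviator earns 73 for 3 periods, then 12 forever; cooperating earns 40 forever. Multiplying the IC by (1−δ):
40 ≥ 73(1−δ^3) + 12δ^3, so 61·δ^3 ≥ 33 and δ^3 ≥ 33/61.
δ ≥ (33/61)^(1/3) ≈ 0.815.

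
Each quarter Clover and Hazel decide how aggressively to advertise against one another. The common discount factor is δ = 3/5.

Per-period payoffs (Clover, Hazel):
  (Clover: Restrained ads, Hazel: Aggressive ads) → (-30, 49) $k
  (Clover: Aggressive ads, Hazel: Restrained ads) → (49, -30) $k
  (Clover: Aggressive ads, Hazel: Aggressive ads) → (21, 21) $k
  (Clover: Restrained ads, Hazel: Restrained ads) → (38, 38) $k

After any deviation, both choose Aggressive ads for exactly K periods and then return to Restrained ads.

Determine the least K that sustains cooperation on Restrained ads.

2

IC: δ(1−δ^K)/(1−δ) ≥ (49−38)/(38−21) = 11/17.
With δ = 3/5: need 1 − δ^K ≥ 11/17·(1−3/5)/(3/5), i.e. δ^K ≤ 0.5686.
Since (3/5)^1 = 0.6000 and (3/5)^2 = 0.3600, the smallest such K is 2.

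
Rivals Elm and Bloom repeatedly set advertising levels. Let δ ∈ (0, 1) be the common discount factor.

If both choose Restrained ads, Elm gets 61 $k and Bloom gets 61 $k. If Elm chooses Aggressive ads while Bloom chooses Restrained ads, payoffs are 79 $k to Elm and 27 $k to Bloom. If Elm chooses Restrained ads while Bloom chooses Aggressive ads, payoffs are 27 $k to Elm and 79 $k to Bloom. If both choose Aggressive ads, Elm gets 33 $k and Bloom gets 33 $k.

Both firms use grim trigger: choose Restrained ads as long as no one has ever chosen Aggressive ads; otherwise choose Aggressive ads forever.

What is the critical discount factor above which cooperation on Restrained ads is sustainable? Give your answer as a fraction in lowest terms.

One-period gain from deviating is 79 − 61 = 18. The loss is 61 − 33 = 28 in every subsequent period, with present value 28·δ/(1−δ).
Deviation is unprofitable when 28·δ/(1−δ) ≥ 18, i.e. δ/(1−δ) ≥ 9/14.
Equivalently δ ≥ 18/(18+28) = 9/23.

9/23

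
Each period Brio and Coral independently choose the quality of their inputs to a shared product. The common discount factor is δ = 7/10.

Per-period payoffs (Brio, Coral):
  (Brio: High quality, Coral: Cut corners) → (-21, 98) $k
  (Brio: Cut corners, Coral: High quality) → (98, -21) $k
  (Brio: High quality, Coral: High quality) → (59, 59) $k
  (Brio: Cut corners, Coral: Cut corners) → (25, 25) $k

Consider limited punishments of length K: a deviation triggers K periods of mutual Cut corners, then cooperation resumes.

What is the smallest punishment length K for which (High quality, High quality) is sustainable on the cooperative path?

2

No profitable deviation requires (59−25)(δ+…+δ^K) ≥ 98−59, i.e. δ+…+δ^K ≥ 39/34 ≈ 1.1471.
With δ = 7/10, the partial sums are K=1: 0.7000, K=2: 1.1900.
K = 2 is the first length at which the sum reaches 1.1471.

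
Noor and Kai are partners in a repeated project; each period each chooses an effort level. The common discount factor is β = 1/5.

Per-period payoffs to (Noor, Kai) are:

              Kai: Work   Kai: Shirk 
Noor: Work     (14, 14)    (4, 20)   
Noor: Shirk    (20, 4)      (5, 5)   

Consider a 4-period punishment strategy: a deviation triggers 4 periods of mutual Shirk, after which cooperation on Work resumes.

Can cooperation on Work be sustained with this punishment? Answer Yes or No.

No

Comparing payoff streams over the 5 periods until play realigns: cooperate → 14(1+β+…+β^4); deviate → 20 + 5(β+…+β^4).
Cooperation is sustained iff (14−5)(β+…+β^4) ≥ 20−14.
β+…+β^4 = 1/5·(1−(1/5)^4)/(1−1/5) = 0.2496, and (20−14)/(14−5) = 0.6667.
0.2496 < 0.6667, so cooperation is not sustainable.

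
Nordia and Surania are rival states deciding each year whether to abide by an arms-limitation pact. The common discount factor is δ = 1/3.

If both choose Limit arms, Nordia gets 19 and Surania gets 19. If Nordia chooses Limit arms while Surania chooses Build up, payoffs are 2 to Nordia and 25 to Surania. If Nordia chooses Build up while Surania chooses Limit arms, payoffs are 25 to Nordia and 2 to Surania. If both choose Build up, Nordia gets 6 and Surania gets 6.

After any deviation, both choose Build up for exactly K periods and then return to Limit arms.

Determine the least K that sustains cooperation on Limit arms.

IC: δ(1−δ^K)/(1−δ) ≥ (25−19)/(19−6) = 6/13.
With δ = 1/3: need 1 − δ^K ≥ 6/13·(1−1/3)/(1/3), i.e. δ^K ≤ 0.0769.
Since (1/3)^2 = 0.1111 and (1/3)^3 = 0.0370, the smallest such K is 3.

3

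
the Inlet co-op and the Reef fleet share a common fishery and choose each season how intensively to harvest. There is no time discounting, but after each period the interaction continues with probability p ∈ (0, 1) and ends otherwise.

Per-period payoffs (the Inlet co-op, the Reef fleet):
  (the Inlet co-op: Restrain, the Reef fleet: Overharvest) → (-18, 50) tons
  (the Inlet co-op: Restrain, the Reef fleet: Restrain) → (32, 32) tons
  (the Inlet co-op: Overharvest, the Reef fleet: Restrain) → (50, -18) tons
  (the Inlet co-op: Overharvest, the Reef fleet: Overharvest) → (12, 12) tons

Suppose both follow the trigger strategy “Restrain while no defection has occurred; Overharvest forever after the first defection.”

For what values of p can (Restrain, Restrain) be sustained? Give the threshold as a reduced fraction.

Expected cooperation value is 32 + p·32 + p²·32 + … = 32/(1−p); deviation gives 50 + p·12/(1−p).
32 ≥ 50(1−p) + 12p ⇒ 38p ≥ 18 ⇒ p ≥ 18/38 = 9/19.

9/19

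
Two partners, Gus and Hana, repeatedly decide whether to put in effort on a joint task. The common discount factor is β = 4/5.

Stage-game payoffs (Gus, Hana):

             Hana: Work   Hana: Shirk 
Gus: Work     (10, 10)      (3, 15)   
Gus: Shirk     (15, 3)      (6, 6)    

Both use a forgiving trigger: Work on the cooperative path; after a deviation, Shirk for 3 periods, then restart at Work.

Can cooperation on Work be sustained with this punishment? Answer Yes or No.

Yes

Comparing payoff streams over the 4 periods until play realigns: cooperate → 10(1+β+…+β^3); deviate → 15 + 6(β+…+β^3).
Cooperation is sustained iff (10−6)(β+…+β^3) ≥ 15−10.
β+…+β^3 = 4/5·(1−(4/5)^3)/(1−4/5) = 1.9520, and (15−10)/(10−6) = 1.2500.
1.9520 ≥ 1.2500, so cooperation is sustainable.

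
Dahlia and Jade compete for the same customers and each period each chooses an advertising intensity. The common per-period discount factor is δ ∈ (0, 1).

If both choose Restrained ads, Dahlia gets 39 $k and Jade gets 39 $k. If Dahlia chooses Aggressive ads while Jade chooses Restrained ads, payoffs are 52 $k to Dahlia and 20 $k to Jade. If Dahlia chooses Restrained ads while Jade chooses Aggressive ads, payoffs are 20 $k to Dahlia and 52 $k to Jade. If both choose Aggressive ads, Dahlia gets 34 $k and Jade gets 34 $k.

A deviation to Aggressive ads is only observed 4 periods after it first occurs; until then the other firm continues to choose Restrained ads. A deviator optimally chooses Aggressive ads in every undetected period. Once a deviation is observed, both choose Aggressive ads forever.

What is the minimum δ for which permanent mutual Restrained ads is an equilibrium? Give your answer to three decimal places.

A deviator earns 52 for 4 periods, then 34 forever; cooperating earns 39 forever. Multiplying the IC by (1−δ):
39 ≥ 52(1−δ^4) + 34δ^4, so 18·δ^4 ≥ 13 and δ^4 ≥ 13/18.
δ ≥ (13/18)^(1/4) ≈ 0.922.

0.922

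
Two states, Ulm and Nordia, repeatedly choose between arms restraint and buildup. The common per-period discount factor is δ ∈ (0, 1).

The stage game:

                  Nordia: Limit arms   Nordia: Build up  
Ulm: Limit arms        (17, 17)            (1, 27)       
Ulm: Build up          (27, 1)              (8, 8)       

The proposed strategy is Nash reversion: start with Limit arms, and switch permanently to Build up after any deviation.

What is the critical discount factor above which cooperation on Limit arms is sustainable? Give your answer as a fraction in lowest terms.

10/19

Cooperation forever yields 17 each period: 17/(1−δ).
Deviating yields 27 once, then 8 forever: 27 + 8δ/(1−δ).
No profitable deviation requires 17/(1−δ) ≥ 27 + 8δ/(1−δ).
Multiplying by (1−δ): 17 ≥ 27(1−δ) + 8δ = 27 − 19δ.
So 19δ ≥ 10, i.e. δ ≥ 10/19.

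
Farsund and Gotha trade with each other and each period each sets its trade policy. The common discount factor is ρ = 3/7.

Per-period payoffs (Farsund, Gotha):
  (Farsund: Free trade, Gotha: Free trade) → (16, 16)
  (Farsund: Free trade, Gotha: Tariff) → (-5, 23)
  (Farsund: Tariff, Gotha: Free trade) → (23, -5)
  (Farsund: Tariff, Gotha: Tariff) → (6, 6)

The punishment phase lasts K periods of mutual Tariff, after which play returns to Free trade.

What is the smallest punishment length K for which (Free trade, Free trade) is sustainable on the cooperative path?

4

IC: ρ(1−ρ^K)/(1−ρ) ≥ (23−16)/(16−6) = 7/10.
With ρ = 3/7: need 1 − ρ^K ≥ 7/10·(1−3/7)/(3/7), i.e. ρ^K ≤ 0.0667.
Since (3/7)^3 = 0.0787 and (3/7)^4 = 0.0337, the smallest such K is 4.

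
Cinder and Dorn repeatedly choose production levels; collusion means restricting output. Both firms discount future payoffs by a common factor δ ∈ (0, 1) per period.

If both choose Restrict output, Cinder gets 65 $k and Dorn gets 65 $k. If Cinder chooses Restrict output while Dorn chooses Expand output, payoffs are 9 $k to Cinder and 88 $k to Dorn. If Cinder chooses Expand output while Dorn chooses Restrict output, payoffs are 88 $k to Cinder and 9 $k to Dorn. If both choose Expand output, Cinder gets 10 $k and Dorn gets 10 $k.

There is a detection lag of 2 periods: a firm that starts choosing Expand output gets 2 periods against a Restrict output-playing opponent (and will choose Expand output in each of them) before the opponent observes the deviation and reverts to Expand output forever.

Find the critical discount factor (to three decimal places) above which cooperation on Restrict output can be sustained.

A deviator earns 88 for 2 periods, then 10 forever; cooperating earns 65 forever. Multiplying the IC by (1−δ):
65 ≥ 88(1−δ^2) + 10δ^2, so 78·δ^2 ≥ 23 and δ^2 ≥ 23/78.
δ ≥ (23/78)^(1/2) ≈ 0.543.

0.543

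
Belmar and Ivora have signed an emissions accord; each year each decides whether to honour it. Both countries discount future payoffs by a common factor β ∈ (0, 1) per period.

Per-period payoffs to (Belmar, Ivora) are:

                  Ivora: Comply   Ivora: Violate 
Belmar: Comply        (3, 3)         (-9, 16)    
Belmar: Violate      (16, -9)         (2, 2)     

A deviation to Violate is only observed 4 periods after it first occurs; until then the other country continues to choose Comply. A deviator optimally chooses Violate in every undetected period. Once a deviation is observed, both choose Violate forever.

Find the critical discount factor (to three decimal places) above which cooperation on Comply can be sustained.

A deviator earns 16 for 4 periods, then 2 forever; cooperating earns 3 forever. Multiplying the IC by (1−β):
3 ≥ 16(1−β^4) + 2β^4, so 14·β^4 ≥ 13 and β^4 ≥ 13/14.
β ≥ (13/14)^(1/4) ≈ 0.982.

0.982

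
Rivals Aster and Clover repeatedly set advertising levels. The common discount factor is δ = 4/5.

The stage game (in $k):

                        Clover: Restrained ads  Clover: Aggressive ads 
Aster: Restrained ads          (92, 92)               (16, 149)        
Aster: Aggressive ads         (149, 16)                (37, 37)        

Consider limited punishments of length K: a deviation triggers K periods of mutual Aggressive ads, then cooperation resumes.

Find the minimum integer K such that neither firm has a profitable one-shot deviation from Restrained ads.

No profitable deviation requires (92−37)(δ+…+δ^K) ≥ 149−92, i.e. δ+…+δ^K ≥ 57/55 ≈ 1.0364.
With δ = 4/5, the partial sums are K=1: 0.8000, K=2: 1.4400.
K = 2 is the first length at which the sum reaches 1.0364.

2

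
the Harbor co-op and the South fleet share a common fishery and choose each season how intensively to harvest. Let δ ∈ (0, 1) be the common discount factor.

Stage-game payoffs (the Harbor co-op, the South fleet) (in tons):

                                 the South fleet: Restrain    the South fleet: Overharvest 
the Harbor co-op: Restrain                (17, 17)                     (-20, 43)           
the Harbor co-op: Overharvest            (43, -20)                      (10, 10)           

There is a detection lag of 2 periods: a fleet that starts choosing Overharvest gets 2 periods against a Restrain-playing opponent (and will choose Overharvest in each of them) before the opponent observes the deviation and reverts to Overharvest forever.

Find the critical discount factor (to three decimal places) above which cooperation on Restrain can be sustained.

A deviator earns 43 for 2 periods, then 10 forever; cooperating earns 17 forever. Multiplying the IC by (1−δ):
17 ≥ 43(1−δ^2) + 10δ^2, so 33·δ^2 ≥ 26 and δ^2 ≥ 26/33.
δ ≥ (26/33)^(1/2) ≈ 0.888.

0.888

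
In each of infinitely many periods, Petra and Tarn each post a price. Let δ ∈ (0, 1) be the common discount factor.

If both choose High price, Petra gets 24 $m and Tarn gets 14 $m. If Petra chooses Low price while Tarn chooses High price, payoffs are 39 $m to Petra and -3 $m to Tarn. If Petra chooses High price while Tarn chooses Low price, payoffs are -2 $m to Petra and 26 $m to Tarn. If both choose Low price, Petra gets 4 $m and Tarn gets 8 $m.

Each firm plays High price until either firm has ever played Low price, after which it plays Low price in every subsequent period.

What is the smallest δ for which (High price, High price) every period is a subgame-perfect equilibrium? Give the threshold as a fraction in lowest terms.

Petra's threshold: (39−24)/(39−4) = 3/7.
Tarn's threshold: (26−14)/(26−8) = 2/3.
3/7 < 2/3, so Tarn binds and δ* = 2/3.

2/3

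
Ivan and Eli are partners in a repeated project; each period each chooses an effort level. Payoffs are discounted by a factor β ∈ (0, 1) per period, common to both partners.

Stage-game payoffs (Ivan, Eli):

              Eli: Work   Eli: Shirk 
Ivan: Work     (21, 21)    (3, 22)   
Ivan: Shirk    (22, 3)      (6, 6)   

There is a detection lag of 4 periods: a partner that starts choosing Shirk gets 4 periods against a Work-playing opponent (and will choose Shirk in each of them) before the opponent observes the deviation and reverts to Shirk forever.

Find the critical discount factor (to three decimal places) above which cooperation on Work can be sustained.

Deviating for the 4 undetected periods gains 22−21 = 1 per period over cooperation, then loses 21−6 = 15 per period forever once punishment starts.
Gain: 1(1 + β + … + β^3); loss: 15·β^4/(1−β).
No profitable deviation ⇔ 1(1−β^4) ≤ 15·β^4, i.e. β^4 ≥ 1/(1+15) = 1/16.
Hence β ≥ (1/16)^(1/4) ≈ 0.500.

0.500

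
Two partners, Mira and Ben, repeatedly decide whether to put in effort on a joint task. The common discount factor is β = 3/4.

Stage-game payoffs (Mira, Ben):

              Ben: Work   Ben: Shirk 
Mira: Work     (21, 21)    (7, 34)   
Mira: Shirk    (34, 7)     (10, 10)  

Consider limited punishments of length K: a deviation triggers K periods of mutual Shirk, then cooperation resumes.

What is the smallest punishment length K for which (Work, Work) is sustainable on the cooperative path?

2

Need Σ_{k=1}^{K} β^k ≥ (34−21)/(21−10) = 1.1818 at β = 3/4.
At K = 1 the sum is 0.7500 < 1.1818; at K = 2 it is 1.3125 ≥ 1.1818.
So the minimum punishment length is K = 2.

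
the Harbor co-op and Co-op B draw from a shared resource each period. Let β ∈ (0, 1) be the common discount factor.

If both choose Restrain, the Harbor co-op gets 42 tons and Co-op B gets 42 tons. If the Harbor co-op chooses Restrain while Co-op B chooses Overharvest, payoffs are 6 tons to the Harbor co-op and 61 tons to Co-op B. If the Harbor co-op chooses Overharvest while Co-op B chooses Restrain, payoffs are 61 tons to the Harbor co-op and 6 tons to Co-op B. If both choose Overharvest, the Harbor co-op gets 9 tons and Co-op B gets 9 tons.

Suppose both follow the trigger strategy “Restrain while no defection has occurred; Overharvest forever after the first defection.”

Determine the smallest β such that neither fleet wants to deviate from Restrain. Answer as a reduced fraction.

19/52

One-period gain from deviating is 61 − 42 = 19. The loss is 42 − 9 = 33 in every subsequent period, with present value 33·β/(1−β).
Deviation is unprofitable when 33·β/(1−β) ≥ 19, i.e. β/(1−β) ≥ 19/33.
Equivalently β ≥ 19/(19+33) = 19/52.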